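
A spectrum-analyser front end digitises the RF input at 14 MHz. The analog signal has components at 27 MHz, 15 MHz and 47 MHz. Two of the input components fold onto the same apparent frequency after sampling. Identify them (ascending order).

15 MHz, 27 MHz

fs/2 = 7 MHz.
27 MHz mod fs = 13 MHz.
13 MHz > fs/2 = 7 MHz, folds to fs − 13 MHz = 1 MHz.
15 MHz mod fs = 1 MHz.
1 MHz ≤ fs/2 = 7 MHz, appears at 1 MHz.
47 MHz mod fs = 5 MHz.
5 MHz ≤ fs/2 = 7 MHz, appears at 5 MHz.
15 MHz and 27 MHz both map to 1 MHz.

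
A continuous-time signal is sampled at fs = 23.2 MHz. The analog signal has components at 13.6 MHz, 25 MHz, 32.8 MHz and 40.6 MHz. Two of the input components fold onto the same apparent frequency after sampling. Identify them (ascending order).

13.6 MHz, 32.8 MHz

fs/2 = 11.6 MHz.
13.6 MHz > fs/2 = 11.6 MHz, folds to fs − 13.6 MHz = 9.6 MHz.
25 MHz mod fs = 1.8 MHz.
1.8 MHz ≤ fs/2 = 11.6 MHz, appears at 1.8 MHz.
32.8 MHz mod fs = 9.6 MHz.
9.6 MHz ≤ fs/2 = 11.6 MHz, appears at 9.6 MHz.
40.6 MHz mod fs = 17.4 MHz.
17.4 MHz > fs/2 = 11.6 MHz, folds to fs − 17.4 MHz = 5.8 MHz.
13.6 MHz and 32.8 MHz both map to 9.6 MHz.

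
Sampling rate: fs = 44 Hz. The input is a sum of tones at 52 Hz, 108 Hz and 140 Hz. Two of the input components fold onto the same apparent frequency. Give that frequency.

fs/2 = 22 Hz.
52 Hz mod fs = 8 Hz.
8 Hz ≤ fs/2 = 22 Hz, appears at 8 Hz.
108 Hz mod fs = 20 Hz.
20 Hz ≤ fs/2 = 22 Hz, appears at 20 Hz.
140 Hz mod fs = 8 Hz.
8 Hz ≤ fs/2 = 22 Hz, appears at 8 Hz.
52 Hz and 140 Hz both map to 8 Hz.

8 Hz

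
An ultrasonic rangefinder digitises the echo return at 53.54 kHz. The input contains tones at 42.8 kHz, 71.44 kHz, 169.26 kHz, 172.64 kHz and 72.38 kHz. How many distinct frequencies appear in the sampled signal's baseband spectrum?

fs/2 = 26.77 kHz.
42.8 kHz > fs/2 = 26.77 kHz, folds to fs − 42.8 kHz = 10.74 kHz.
71.44 kHz mod fs = 17.9 kHz.
17.9 kHz ≤ fs/2 = 26.77 kHz, appears at 17.9 kHz.
169.26 kHz mod fs = 8.64 kHz.
8.64 kHz ≤ fs/2 = 26.77 kHz, appears at 8.64 kHz.
172.64 kHz mod fs = 12.02 kHz.
12.02 kHz ≤ fs/2 = 26.77 kHz, appears at 12.02 kHz.
72.38 kHz mod fs = 18.84 kHz.
18.84 kHz ≤ fs/2 = 26.77 kHz, appears at 18.84 kHz.
Distinct values: {8.64 kHz, 10.74 kHz, 12.02 kHz, 17.9 kHz, 18.84 kHz} → 5.

5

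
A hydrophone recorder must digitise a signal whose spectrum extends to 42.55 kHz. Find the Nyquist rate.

85.1 kHz

Nyquist rate = 2 × 42.55 kHz = 85.1 kHz.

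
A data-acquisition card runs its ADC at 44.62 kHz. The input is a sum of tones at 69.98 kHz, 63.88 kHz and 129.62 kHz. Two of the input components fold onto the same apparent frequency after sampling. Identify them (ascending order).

fs/2 = 22.31 kHz.
69.98 kHz mod fs = 25.36 kHz.
25.36 kHz > fs/2 = 22.31 kHz, folds to fs − 25.36 kHz = 19.26 kHz.
63.88 kHz mod fs = 19.26 kHz.
19.26 kHz ≤ fs/2 = 22.31 kHz, appears at 19.26 kHz.
129.62 kHz mod fs = 40.38 kHz.
40.38 kHz > fs/2 = 22.31 kHz, folds to fs − 40.38 kHz = 4.24 kHz.
63.88 kHz and 69.98 kHz both map to 19.26 kHz.

63.88 kHz, 69.98 kHz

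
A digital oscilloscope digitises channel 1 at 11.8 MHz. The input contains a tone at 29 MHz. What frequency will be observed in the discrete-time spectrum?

5.4 MHz

29 MHz mod fs = 5.4 MHz.
5.4 MHz ≤ fs/2 = 5.9 MHz, appears at 5.4 MHz.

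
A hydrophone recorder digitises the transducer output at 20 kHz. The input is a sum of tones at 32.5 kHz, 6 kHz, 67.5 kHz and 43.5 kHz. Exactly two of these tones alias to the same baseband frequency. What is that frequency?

7.5 kHz

fs/2 = 10 kHz.
32.5 kHz mod fs = 12.5 kHz.
12.5 kHz > fs/2 = 10 kHz, folds to fs − 12.5 kHz = 7.5 kHz.
6 kHz ≤ fs/2 = 10 kHz, passes unchanged.
67.5 kHz mod fs = 7.5 kHz.
7.5 kHz ≤ fs/2 = 10 kHz, appears at 7.5 kHz.
43.5 kHz mod fs = 3.5 kHz.
3.5 kHz ≤ fs/2 = 10 kHz, appears at 3.5 kHz.
32.5 kHz and 67.5 kHz both map to 7.5 kHz.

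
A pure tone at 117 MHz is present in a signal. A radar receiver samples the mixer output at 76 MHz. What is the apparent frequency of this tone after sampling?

35 MHz

117 MHz mod fs = 41 MHz.
41 MHz > fs/2 = 38 MHz, folds to fs − 41 MHz = 35 MHz.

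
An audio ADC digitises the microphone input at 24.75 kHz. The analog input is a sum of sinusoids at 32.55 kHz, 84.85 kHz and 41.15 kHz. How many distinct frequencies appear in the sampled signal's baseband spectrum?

fs/2 = 12.375 kHz.
32.55 kHz mod fs = 7.8 kHz.
7.8 kHz ≤ fs/2 = 12.375 kHz, appears at 7.8 kHz.
84.85 kHz mod fs = 10.6 kHz.
10.6 kHz ≤ fs/2 = 12.375 kHz, appears at 10.6 kHz.
41.15 kHz mod fs = 16.4 kHz.
16.4 kHz > fs/2 = 12.375 kHz, folds to fs − 16.4 kHz = 8.35 kHz.
Distinct values: {7.8 kHz, 8.35 kHz, 10.6 kHz} → 3.

3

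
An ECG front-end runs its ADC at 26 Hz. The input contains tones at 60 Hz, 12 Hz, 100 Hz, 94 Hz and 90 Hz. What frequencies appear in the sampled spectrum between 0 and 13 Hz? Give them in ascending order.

fs/2 = 13 Hz.
60 Hz mod fs = 8 Hz.
8 Hz ≤ fs/2 = 13 Hz, appears at 8 Hz.
12 Hz ≤ fs/2 = 13 Hz, passes unchanged.
100 Hz mod fs = 22 Hz.
22 Hz > fs/2 = 13 Hz, folds to fs − 22 Hz = 4 Hz.
94 Hz mod fs = 16 Hz.
16 Hz > fs/2 = 13 Hz, folds to fs − 16 Hz = 10 Hz.
90 Hz mod fs = 12 Hz.
12 Hz ≤ fs/2 = 13 Hz, appears at 12 Hz.
Distinct values: {4 Hz, 8 Hz, 10 Hz, 12 Hz}.

4 Hz, 8 Hz, 10 Hz, 12 Hz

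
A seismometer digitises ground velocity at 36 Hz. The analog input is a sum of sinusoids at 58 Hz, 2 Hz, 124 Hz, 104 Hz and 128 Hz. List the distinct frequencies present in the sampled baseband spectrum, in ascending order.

2 Hz, 4 Hz, 14 Hz, 16 Hz

fs/2 = 18 Hz.
58 Hz mod fs = 22 Hz.
22 Hz > fs/2 = 18 Hz, folds to fs − 22 Hz = 14 Hz.
2 Hz ≤ fs/2 = 18 Hz, passes unchanged.
124 Hz mod fs = 16 Hz.
16 Hz ≤ fs/2 = 18 Hz, appears at 16 Hz.
104 Hz mod fs = 32 Hz.
32 Hz > fs/2 = 18 Hz, folds to fs − 32 Hz = 4 Hz.
128 Hz mod fs = 20 Hz.
20 Hz > fs/2 = 18 Hz, folds to fs − 20 Hz = 16 Hz.
Distinct values: {2 Hz, 4 Hz, 14 Hz, 16 Hz}.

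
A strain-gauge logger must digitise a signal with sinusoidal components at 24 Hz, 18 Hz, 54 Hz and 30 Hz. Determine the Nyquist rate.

108 Hz

Highest-frequency component: 54 Hz.
Nyquist rate = 2 × 54 Hz = 108 Hz.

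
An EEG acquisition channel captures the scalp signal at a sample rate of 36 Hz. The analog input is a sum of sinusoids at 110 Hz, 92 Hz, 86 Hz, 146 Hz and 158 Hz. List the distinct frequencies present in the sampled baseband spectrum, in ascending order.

fs/2 = 18 Hz.
110 Hz mod fs = 2 Hz.
2 Hz ≤ fs/2 = 18 Hz, appears at 2 Hz.
92 Hz mod fs = 20 Hz.
20 Hz > fs/2 = 18 Hz, folds to fs − 20 Hz = 16 Hz.
86 Hz mod fs = 14 Hz.
14 Hz ≤ fs/2 = 18 Hz, appears at 14 Hz.
146 Hz mod fs = 2 Hz.
2 Hz ≤ fs/2 = 18 Hz, appears at 2 Hz.
158 Hz mod fs = 14 Hz.
14 Hz ≤ fs/2 = 18 Hz, appears at 14 Hz.
Distinct values: {2 Hz, 14 Hz, 16 Hz}.

2 Hz, 14 Hz, 16 Hz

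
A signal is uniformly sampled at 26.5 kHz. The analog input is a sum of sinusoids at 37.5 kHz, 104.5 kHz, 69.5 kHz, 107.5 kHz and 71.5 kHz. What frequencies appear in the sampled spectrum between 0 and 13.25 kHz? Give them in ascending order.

fs/2 = 13.25 kHz.
37.5 kHz mod fs = 11 kHz.
11 kHz ≤ fs/2 = 13.25 kHz, appears at 11 kHz.
104.5 kHz mod fs = 25 kHz.
25 kHz > fs/2 = 13.25 kHz, folds to fs − 25 kHz = 1.5 kHz.
69.5 kHz mod fs = 16.5 kHz.
16.5 kHz > fs/2 = 13.25 kHz, folds to fs − 16.5 kHz = 10 kHz.
107.5 kHz mod fs = 1.5 kHz.
1.5 kHz ≤ fs/2 = 13.25 kHz, appears at 1.5 kHz.
71.5 kHz mod fs = 18.5 kHz.
18.5 kHz > fs/2 = 13.25 kHz, folds to fs − 18.5 kHz = 8 kHz.
Distinct values: {1.5 kHz, 8 kHz, 10 kHz, 11 kHz}.

1.5 kHz, 8 kHz, 10 kHz, 11 kHz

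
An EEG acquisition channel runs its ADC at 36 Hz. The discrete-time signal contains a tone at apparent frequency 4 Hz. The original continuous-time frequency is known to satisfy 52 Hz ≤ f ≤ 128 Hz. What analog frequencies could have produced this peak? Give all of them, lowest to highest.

Frequencies that alias to 4 Hz are k·fs ± 4 Hz for integer k ≥ 0.
k=0: 4 Hz.
k=1: 32 Hz, 40 Hz.
k=2: 68 Hz, 76 Hz.
k=3: 104 Hz, 112 Hz.
k=4: 140 Hz, 148 Hz.
Within [52 Hz, 128 Hz]: 68 Hz, 76 Hz, 104 Hz, 112 Hz.

68 Hz, 76 Hz, 104 Hz, 112 Hz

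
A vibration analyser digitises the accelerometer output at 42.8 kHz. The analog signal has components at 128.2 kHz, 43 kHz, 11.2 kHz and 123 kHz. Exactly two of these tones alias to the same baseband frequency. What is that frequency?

0.2 kHz

fs/2 = 21.4 kHz.
128.2 kHz mod fs = 42.6 kHz.
42.6 kHz > fs/2 = 21.4 kHz, folds to fs − 42.6 kHz = 0.2 kHz.
43 kHz mod fs = 0.2 kHz.
0.2 kHz ≤ fs/2 = 21.4 kHz, appears at 0.2 kHz.
11.2 kHz ≤ fs/2 = 21.4 kHz, passes unchanged.
123 kHz mod fs = 37.4 kHz.
37.4 kHz > fs/2 = 21.4 kHz, folds to fs − 37.4 kHz = 5.4 kHz.
43 kHz and 128.2 kHz both map to 0.2 kHz.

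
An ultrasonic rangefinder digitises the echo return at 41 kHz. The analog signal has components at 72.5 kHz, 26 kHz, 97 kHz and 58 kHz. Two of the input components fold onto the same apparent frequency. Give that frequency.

15 kHz

fs/2 = 20.5 kHz.
72.5 kHz mod fs = 31.5 kHz.
31.5 kHz > fs/2 = 20.5 kHz, folds to fs − 31.5 kHz = 9.5 kHz.
26 kHz > fs/2 = 20.5 kHz, folds to fs − 26 kHz = 15 kHz.
97 kHz mod fs = 15 kHz.
15 kHz ≤ fs/2 = 20.5 kHz, appears at 15 kHz.
58 kHz mod fs = 17 kHz.
17 kHz ≤ fs/2 = 20.5 kHz, appears at 17 kHz.
26 kHz and 97 kHz both map to 15 kHz.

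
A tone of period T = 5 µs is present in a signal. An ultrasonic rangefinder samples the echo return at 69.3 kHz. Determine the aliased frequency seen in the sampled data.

7.9 kHz

T = 5 µs → f = 1/T = 200 kHz.
200 kHz mod fs = 61.4 kHz.
61.4 kHz > fs/2 = 34.65 kHz, folds to fs − 61.4 kHz = 7.9 kHz.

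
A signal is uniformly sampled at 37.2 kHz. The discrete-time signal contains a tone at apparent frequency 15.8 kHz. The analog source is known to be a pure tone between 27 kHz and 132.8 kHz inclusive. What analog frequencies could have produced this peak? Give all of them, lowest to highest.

53 kHz, 58.6 kHz, 90.2 kHz, 95.8 kHz, 127.4 kHz

Frequencies that alias to 15.8 kHz are k·fs ± 15.8 kHz for integer k ≥ 0.
k=0: 15.8 kHz.
k=1: 21.4 kHz, 53 kHz.
k=2: 58.6 kHz, 90.2 kHz.
k=3: 95.8 kHz, 127.4 kHz.
k=4: 133 kHz, 164.6 kHz.
Within [27 kHz, 132.8 kHz]: 53 kHz, 58.6 kHz, 90.2 kHz, 95.8 kHz, 127.4 kHz.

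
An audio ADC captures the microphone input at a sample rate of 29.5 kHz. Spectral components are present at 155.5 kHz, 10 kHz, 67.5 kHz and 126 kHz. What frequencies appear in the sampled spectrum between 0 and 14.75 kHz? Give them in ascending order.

fs/2 = 14.75 kHz.
155.5 kHz mod fs = 8 kHz.
8 kHz ≤ fs/2 = 14.75 kHz, appears at 8 kHz.
10 kHz ≤ fs/2 = 14.75 kHz, passes unchanged.
67.5 kHz mod fs = 8.5 kHz.
8.5 kHz ≤ fs/2 = 14.75 kHz, appears at 8.5 kHz.
126 kHz mod fs = 8 kHz.
8 kHz ≤ fs/2 = 14.75 kHz, appears at 8 kHz.
Distinct values: {8 kHz, 8.5 kHz, 10 kHz}.

8 kHz, 8.5 kHz, 10 kHz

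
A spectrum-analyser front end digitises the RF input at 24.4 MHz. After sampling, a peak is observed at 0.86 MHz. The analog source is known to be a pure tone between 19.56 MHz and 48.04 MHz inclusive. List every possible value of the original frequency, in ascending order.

23.54 MHz, 25.26 MHz, 47.94 MHz

Frequencies that alias to 0.86 MHz are k·fs ± 0.86 MHz for integer k ≥ 0.
k=0: 0.86 MHz.
k=1: 23.54 MHz, 25.26 MHz.
k=2: 47.94 MHz, 49.66 MHz.
k=3: 72.34 MHz, 74.06 MHz.
Within [19.56 MHz, 48.04 MHz]: 23.54 MHz, 25.26 MHz, 47.94 MHz.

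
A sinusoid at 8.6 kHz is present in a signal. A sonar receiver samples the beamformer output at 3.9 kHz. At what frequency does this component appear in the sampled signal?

0.8 kHz

8.6 kHz mod fs = 0.8 kHz.
0.8 kHz ≤ fs/2 = 1.95 kHz, appears at 0.8 kHz.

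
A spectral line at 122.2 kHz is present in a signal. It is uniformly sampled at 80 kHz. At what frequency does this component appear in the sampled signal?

122.2 kHz mod fs = 42.2 kHz.
42.2 kHz > fs/2 = 40 kHz, folds to fs − 42.2 kHz = 37.8 kHz.

37.8 kHz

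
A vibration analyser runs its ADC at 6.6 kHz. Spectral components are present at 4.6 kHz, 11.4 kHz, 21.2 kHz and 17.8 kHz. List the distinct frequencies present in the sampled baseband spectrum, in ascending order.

fs/2 = 3.3 kHz.
4.6 kHz > fs/2 = 3.3 kHz, folds to fs − 4.6 kHz = 2 kHz.
11.4 kHz mod fs = 4.8 kHz.
4.8 kHz > fs/2 = 3.3 kHz, folds to fs − 4.8 kHz = 1.8 kHz.
21.2 kHz mod fs = 1.4 kHz.
1.4 kHz ≤ fs/2 = 3.3 kHz, appears at 1.4 kHz.
17.8 kHz mod fs = 4.6 kHz.
4.6 kHz > fs/2 = 3.3 kHz, folds to fs − 4.6 kHz = 2 kHz.
Distinct values: {1.4 kHz, 1.8 kHz, 2 kHz}.

1.4 kHz, 1.8 kHz, 2 kHz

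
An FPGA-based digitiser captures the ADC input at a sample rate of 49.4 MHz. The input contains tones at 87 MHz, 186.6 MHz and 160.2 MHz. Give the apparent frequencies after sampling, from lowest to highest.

fs/2 = 24.7 MHz.
87 MHz mod fs = 37.6 MHz.
37.6 MHz > fs/2 = 24.7 MHz, folds to fs − 37.6 MHz = 11.8 MHz.
186.6 MHz mod fs = 38.4 MHz.
38.4 MHz > fs/2 = 24.7 MHz, folds to fs − 38.4 MHz = 11 MHz.
160.2 MHz mod fs = 12 MHz.
12 MHz ≤ fs/2 = 24.7 MHz, appears at 12 MHz.
Distinct values: {11 MHz, 11.8 MHz, 12 MHz}.

11 MHz, 11.8 MHz, 12 MHz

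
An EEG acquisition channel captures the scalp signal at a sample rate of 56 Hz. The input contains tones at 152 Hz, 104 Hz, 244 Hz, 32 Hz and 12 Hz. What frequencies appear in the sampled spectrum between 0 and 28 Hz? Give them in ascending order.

fs/2 = 28 Hz.
152 Hz mod fs = 40 Hz.
40 Hz > fs/2 = 28 Hz, folds to fs − 40 Hz = 16 Hz.
104 Hz mod fs = 48 Hz.
48 Hz > fs/2 = 28 Hz, folds to fs − 48 Hz = 8 Hz.
244 Hz mod fs = 20 Hz.
20 Hz ≤ fs/2 = 28 Hz, appears at 20 Hz.
32 Hz > fs/2 = 28 Hz, folds to fs − 32 Hz = 24 Hz.
12 Hz ≤ fs/2 = 28 Hz, passes unchanged.
Distinct values: {8 Hz, 12 Hz, 16 Hz, 20 Hz, 24 Hz}.

8 Hz, 12 Hz, 16 Hz, 20 Hz, 24 Hz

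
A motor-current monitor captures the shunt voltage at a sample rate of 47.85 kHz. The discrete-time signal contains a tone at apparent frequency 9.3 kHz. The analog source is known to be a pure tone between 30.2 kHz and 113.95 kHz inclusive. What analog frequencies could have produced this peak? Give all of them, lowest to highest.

Frequencies that alias to 9.3 kHz are k·fs ± 9.3 kHz for integer k ≥ 0.
k=0: 9.3 kHz.
k=1: 38.55 kHz, 57.15 kHz.
k=2: 86.4 kHz, 105 kHz.
k=3: 134.25 kHz, 152.85 kHz.
Within [30.2 kHz, 113.95 kHz]: 38.55 kHz, 57.15 kHz, 86.4 kHz, 105 kHz.

38.55 kHz, 57.15 kHz, 86.4 kHz, 105 kHz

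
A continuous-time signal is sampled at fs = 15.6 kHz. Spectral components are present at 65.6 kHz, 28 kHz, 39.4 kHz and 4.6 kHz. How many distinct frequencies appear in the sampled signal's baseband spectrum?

3

fs/2 = 7.8 kHz.
65.6 kHz mod fs = 3.2 kHz.
3.2 kHz ≤ fs/2 = 7.8 kHz, appears at 3.2 kHz.
28 kHz mod fs = 12.4 kHz.
12.4 kHz > fs/2 = 7.8 kHz, folds to fs − 12.4 kHz = 3.2 kHz.
39.4 kHz mod fs = 8.2 kHz.
8.2 kHz > fs/2 = 7.8 kHz, folds to fs − 8.2 kHz = 7.4 kHz.
4.6 kHz ≤ fs/2 = 7.8 kHz, passes unchanged.
Distinct values: {3.2 kHz, 4.6 kHz, 7.4 kHz} → 3.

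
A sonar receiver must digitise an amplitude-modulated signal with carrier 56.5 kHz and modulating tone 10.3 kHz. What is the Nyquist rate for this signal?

AM sidebands sit at fc ± fm = 46.2 kHz and 66.8 kHz.
Highest-frequency component: 66.8 kHz.
Nyquist rate = 2 × 66.8 kHz = 133.6 kHz.

133.6 kHz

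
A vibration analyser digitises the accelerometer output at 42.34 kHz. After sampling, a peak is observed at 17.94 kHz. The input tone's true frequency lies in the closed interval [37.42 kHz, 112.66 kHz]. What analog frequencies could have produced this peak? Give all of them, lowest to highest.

60.28 kHz, 66.74 kHz, 102.62 kHz, 109.08 kHz

Frequencies that alias to 17.94 kHz are k·fs ± 17.94 kHz for integer k ≥ 0.
k=0: 17.94 kHz.
k=1: 24.4 kHz, 60.28 kHz.
k=2: 66.74 kHz, 102.62 kHz.
k=3: 109.08 kHz, 144.96 kHz.
k=4: 151.42 kHz, 187.3 kHz.
Within [37.42 kHz, 112.66 kHz]: 60.28 kHz, 66.74 kHz, 102.62 kHz, 109.08 kHz.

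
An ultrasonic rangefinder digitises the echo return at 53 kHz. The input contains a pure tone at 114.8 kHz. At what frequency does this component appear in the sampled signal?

114.8 kHz mod fs = 8.8 kHz.
8.8 kHz ≤ fs/2 = 26.5 kHz, appears at 8.8 kHz.

8.8 kHz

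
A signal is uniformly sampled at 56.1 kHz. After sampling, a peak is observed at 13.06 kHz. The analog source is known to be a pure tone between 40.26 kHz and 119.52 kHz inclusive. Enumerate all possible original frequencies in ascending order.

Frequencies that alias to 13.06 kHz are k·fs ± 13.06 kHz for integer k ≥ 0.
k=0: 13.06 kHz.
k=1: 43.04 kHz, 69.16 kHz.
k=2: 99.14 kHz, 125.26 kHz.
k=3: 155.24 kHz, 181.36 kHz.
Within [40.26 kHz, 119.52 kHz]: 43.04 kHz, 69.16 kHz, 99.14 kHz.

43.04 kHz, 69.16 kHz, 99.14 kHz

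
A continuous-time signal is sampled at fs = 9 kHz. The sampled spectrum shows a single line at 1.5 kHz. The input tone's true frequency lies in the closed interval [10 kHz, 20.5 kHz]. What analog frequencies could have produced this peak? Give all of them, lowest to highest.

Frequencies that alias to 1.5 kHz are k·fs ± 1.5 kHz for integer k ≥ 0.
k=0: 1.5 kHz.
k=1: 7.5 kHz, 10.5 kHz.
k=2: 16.5 kHz, 19.5 kHz.
k=3: 25.5 kHz, 28.5 kHz.
Within [10 kHz, 20.5 kHz]: 10.5 kHz, 16.5 kHz, 19.5 kHz.

10.5 kHz, 16.5 kHz, 19.5 kHz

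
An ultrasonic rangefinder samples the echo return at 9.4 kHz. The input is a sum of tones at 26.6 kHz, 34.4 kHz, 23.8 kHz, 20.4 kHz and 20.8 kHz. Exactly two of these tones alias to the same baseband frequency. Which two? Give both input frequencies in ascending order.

20.4 kHz, 26.6 kHz

fs/2 = 4.7 kHz.
26.6 kHz mod fs = 7.8 kHz.
7.8 kHz > fs/2 = 4.7 kHz, folds to fs − 7.8 kHz = 1.6 kHz.
34.4 kHz mod fs = 6.2 kHz.
6.2 kHz > fs/2 = 4.7 kHz, folds to fs − 6.2 kHz = 3.2 kHz.
23.8 kHz mod fs = 5 kHz.
5 kHz > fs/2 = 4.7 kHz, folds to fs − 5 kHz = 4.4 kHz.
20.4 kHz mod fs = 1.6 kHz.
1.6 kHz ≤ fs/2 = 4.7 kHz, appears at 1.6 kHz.
20.8 kHz mod fs = 2 kHz.
2 kHz ≤ fs/2 = 4.7 kHz, appears at 2 kHz.
20.4 kHz and 26.6 kHz both map to 1.6 kHz.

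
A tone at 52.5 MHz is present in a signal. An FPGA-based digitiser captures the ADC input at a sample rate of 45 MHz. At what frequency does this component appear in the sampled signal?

52.5 MHz mod fs = 7.5 MHz.
7.5 MHz ≤ fs/2 = 22.5 MHz, appears at 7.5 MHz.

7.5 MHz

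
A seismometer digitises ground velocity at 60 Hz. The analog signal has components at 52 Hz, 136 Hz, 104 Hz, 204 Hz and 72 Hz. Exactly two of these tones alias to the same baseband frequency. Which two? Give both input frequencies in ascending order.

fs/2 = 30 Hz.
52 Hz > fs/2 = 30 Hz, folds to fs − 52 Hz = 8 Hz.
136 Hz mod fs = 16 Hz.
16 Hz ≤ fs/2 = 30 Hz, appears at 16 Hz.
104 Hz mod fs = 44 Hz.
44 Hz > fs/2 = 30 Hz, folds to fs − 44 Hz = 16 Hz.
204 Hz mod fs = 24 Hz.
24 Hz ≤ fs/2 = 30 Hz, appears at 24 Hz.
72 Hz mod fs = 12 Hz.
12 Hz ≤ fs/2 = 30 Hz, appears at 12 Hz.
104 Hz and 136 Hz both map to 16 Hz.

104 Hz, 136 Hz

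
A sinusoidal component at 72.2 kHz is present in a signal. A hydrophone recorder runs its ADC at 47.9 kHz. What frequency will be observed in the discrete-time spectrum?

23.6 kHz

72.2 kHz mod fs = 24.3 kHz.
24.3 kHz > fs/2 = 23.95 kHz, folds to fs − 24.3 kHz = 23.6 kHz.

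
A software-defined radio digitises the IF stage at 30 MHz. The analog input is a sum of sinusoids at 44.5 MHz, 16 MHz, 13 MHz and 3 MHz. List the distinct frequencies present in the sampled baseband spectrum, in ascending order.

3 MHz, 13 MHz, 14 MHz, 14.5 MHz

fs/2 = 15 MHz.
44.5 MHz mod fs = 14.5 MHz.
14.5 MHz ≤ fs/2 = 15 MHz, appears at 14.5 MHz.
16 MHz > fs/2 = 15 MHz, folds to fs − 16 MHz = 14 MHz.
13 MHz ≤ fs/2 = 15 MHz, passes unchanged.
3 MHz ≤ fs/2 = 15 MHz, passes unchanged.
Distinct values: {3 MHz, 13 MHz, 14 MHz, 14.5 MHz}.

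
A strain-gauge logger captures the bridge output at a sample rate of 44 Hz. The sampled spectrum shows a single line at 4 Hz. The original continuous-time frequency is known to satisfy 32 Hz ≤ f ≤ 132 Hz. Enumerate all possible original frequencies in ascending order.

40 Hz, 48 Hz, 84 Hz, 92 Hz, 128 Hz

Frequencies that alias to 4 Hz are k·fs ± 4 Hz for integer k ≥ 0.
k=0: 4 Hz.
k=1: 40 Hz, 48 Hz.
k=2: 84 Hz, 92 Hz.
k=3: 128 Hz, 136 Hz.
k=4: 172 Hz, 180 Hz.
Within [32 Hz, 132 Hz]: 40 Hz, 48 Hz, 84 Hz, 92 Hz, 128 Hz.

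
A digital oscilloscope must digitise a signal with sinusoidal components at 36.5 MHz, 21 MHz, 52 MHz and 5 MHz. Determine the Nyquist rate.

104 MHz

Highest-frequency component: 52 MHz.
Nyquist rate = 2 × 52 MHz = 104 MHz.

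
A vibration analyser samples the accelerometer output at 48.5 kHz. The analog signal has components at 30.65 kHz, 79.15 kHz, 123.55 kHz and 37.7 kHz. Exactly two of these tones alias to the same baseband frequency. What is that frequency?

fs/2 = 24.25 kHz.
30.65 kHz > fs/2 = 24.25 kHz, folds to fs − 30.65 kHz = 17.85 kHz.
79.15 kHz mod fs = 30.65 kHz.
30.65 kHz > fs/2 = 24.25 kHz, folds to fs − 30.65 kHz = 17.85 kHz.
123.55 kHz mod fs = 26.55 kHz.
26.55 kHz > fs/2 = 24.25 kHz, folds to fs − 26.55 kHz = 21.95 kHz.
37.7 kHz > fs/2 = 24.25 kHz, folds to fs − 37.7 kHz = 10.8 kHz.
30.65 kHz and 79.15 kHz both map to 17.85 kHz.

17.85 kHz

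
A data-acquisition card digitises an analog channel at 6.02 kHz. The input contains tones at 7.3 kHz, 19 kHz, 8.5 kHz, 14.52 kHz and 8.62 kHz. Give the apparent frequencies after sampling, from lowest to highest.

fs/2 = 3.01 kHz.
7.3 kHz mod fs = 1.28 kHz.
1.28 kHz ≤ fs/2 = 3.01 kHz, appears at 1.28 kHz.
19 kHz mod fs = 0.94 kHz.
0.94 kHz ≤ fs/2 = 3.01 kHz, appears at 0.94 kHz.
8.5 kHz mod fs = 2.48 kHz.
2.48 kHz ≤ fs/2 = 3.01 kHz, appears at 2.48 kHz.
14.52 kHz mod fs = 2.48 kHz.
2.48 kHz ≤ fs/2 = 3.01 kHz, appears at 2.48 kHz.
8.62 kHz mod fs = 2.6 kHz.
2.6 kHz ≤ fs/2 = 3.01 kHz, appears at 2.6 kHz.
Distinct values: {0.94 kHz, 1.28 kHz, 2.48 kHz, 2.6 kHz}.

0.94 kHz, 1.28 kHz, 2.48 kHz, 2.6 kHz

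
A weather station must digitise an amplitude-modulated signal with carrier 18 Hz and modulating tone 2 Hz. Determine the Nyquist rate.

AM sidebands sit at fc ± fm = 16 Hz and 20 Hz.
Highest-frequency component: 20 Hz.
Nyquist rate = 2 × 20 Hz = 40 Hz.

40 Hz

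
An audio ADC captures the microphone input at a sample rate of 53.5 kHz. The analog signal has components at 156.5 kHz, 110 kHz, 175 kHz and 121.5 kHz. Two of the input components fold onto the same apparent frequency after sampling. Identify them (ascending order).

121.5 kHz, 175 kHz

fs/2 = 26.75 kHz.
156.5 kHz mod fs = 49.5 kHz.
49.5 kHz > fs/2 = 26.75 kHz, folds to fs − 49.5 kHz = 4 kHz.
110 kHz mod fs = 3 kHz.
3 kHz ≤ fs/2 = 26.75 kHz, appears at 3 kHz.
175 kHz mod fs = 14.5 kHz.
14.5 kHz ≤ fs/2 = 26.75 kHz, appears at 14.5 kHz.
121.5 kHz mod fs = 14.5 kHz.
14.5 kHz ≤ fs/2 = 26.75 kHz, appears at 14.5 kHz.
121.5 kHz and 175 kHz both map to 14.5 kHz.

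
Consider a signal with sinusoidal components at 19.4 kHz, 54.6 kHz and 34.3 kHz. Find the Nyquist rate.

109.2 kHz

Highest-frequency component: 54.6 kHz.
Nyquist rate = 2 × 54.6 kHz = 109.2 kHz.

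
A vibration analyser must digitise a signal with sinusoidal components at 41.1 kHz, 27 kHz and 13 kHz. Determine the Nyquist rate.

82.2 kHz

Highest-frequency component: 41.1 kHz.
Nyquist rate = 2 × 41.1 kHz = 82.2 kHz.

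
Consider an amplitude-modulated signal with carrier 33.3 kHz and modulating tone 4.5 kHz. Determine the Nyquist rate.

AM sidebands sit at fc ± fm = 28.8 kHz and 37.8 kHz.
Highest-frequency component: 37.8 kHz.
Nyquist rate = 2 × 37.8 kHz = 75.6 kHz.

75.6 kHz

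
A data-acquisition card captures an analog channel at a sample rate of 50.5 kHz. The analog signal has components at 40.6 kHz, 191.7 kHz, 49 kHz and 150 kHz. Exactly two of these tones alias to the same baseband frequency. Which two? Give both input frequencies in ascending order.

fs/2 = 25.25 kHz.
40.6 kHz > fs/2 = 25.25 kHz, folds to fs − 40.6 kHz = 9.9 kHz.
191.7 kHz mod fs = 40.2 kHz.
40.2 kHz > fs/2 = 25.25 kHz, folds to fs − 40.2 kHz = 10.3 kHz.
49 kHz > fs/2 = 25.25 kHz, folds to fs − 49 kHz = 1.5 kHz.
150 kHz mod fs = 49 kHz.
49 kHz > fs/2 = 25.25 kHz, folds to fs − 49 kHz = 1.5 kHz.
49 kHz and 150 kHz both map to 1.5 kHz.

49 kHz, 150 kHz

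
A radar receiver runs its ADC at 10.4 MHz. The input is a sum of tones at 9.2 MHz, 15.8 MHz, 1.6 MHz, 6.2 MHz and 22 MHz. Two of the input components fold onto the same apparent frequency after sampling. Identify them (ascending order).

fs/2 = 5.2 MHz.
9.2 MHz > fs/2 = 5.2 MHz, folds to fs − 9.2 MHz = 1.2 MHz.
15.8 MHz mod fs = 5.4 MHz.
5.4 MHz > fs/2 = 5.2 MHz, folds to fs − 5.4 MHz = 5 MHz.
1.6 MHz ≤ fs/2 = 5.2 MHz, passes unchanged.
6.2 MHz > fs/2 = 5.2 MHz, folds to fs − 6.2 MHz = 4.2 MHz.
22 MHz mod fs = 1.2 MHz.
1.2 MHz ≤ fs/2 = 5.2 MHz, appears at 1.2 MHz.
9.2 MHz and 22 MHz both map to 1.2 MHz.

9.2 MHz, 22 MHz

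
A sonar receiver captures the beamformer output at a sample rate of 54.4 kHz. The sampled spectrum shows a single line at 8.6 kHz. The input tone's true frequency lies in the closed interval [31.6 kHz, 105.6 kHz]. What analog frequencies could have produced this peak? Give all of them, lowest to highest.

45.8 kHz, 63 kHz, 100.2 kHz

Frequencies that alias to 8.6 kHz are k·fs ± 8.6 kHz for integer k ≥ 0.
k=0: 8.6 kHz.
k=1: 45.8 kHz, 63 kHz.
k=2: 100.2 kHz, 117.4 kHz.
k=3: 154.6 kHz, 171.8 kHz.
Within [31.6 kHz, 105.6 kHz]: 45.8 kHz, 63 kHz, 100.2 kHz.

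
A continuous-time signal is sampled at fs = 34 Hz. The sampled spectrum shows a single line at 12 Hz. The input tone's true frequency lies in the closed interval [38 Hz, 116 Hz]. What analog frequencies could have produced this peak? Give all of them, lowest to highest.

Frequencies that alias to 12 Hz are k·fs ± 12 Hz for integer k ≥ 0.
k=0: 12 Hz.
k=1: 22 Hz, 46 Hz.
k=2: 56 Hz, 80 Hz.
k=3: 90 Hz, 114 Hz.
k=4: 124 Hz, 148 Hz.
Within [38 Hz, 116 Hz]: 46 Hz, 56 Hz, 80 Hz, 90 Hz, 114 Hz.

46 Hz, 56 Hz, 80 Hz, 90 Hz, 114 Hz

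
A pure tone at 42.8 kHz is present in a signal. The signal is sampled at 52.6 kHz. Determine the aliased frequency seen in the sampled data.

9.8 kHz

42.8 kHz > fs/2 = 26.3 kHz, folds to fs − 42.8 kHz = 9.8 kHz.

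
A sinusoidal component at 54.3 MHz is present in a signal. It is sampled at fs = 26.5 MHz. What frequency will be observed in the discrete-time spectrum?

54.3 MHz mod fs = 1.3 MHz.
1.3 MHz ≤ fs/2 = 13.25 MHz, appears at 1.3 MHz.

1.3 MHz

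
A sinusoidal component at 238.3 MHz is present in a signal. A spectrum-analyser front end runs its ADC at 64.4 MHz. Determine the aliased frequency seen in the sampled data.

238.3 MHz mod fs = 45.1 MHz.
45.1 MHz > fs/2 = 32.2 MHz, folds to fs − 45.1 MHz = 19.3 MHz.

19.3 MHz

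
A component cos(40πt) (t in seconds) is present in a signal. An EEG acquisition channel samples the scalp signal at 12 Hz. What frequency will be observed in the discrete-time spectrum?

ω = 40π rad/s → f = ω/(2π) = 20 Hz.
20 Hz mod fs = 8 Hz.
8 Hz > fs/2 = 6 Hz, folds to fs − 8 Hz = 4 Hz.

4 Hz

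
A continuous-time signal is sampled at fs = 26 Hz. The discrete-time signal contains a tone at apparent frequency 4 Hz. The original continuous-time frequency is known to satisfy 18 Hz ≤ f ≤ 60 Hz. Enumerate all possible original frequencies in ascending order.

Frequencies that alias to 4 Hz are k·fs ± 4 Hz for integer k ≥ 0.
k=0: 4 Hz.
k=1: 22 Hz, 30 Hz.
k=2: 48 Hz, 56 Hz.
k=3: 74 Hz, 82 Hz.
Within [18 Hz, 60 Hz]: 22 Hz, 30 Hz, 48 Hz, 56 Hz.

22 Hz, 30 Hz, 48 Hz, 56 Hz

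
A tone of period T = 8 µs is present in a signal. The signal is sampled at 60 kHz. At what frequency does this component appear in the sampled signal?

5 kHz

T = 8 µs → f = 1/T = 125 kHz.
125 kHz mod fs = 5 kHz.
5 kHz ≤ fs/2 = 30 kHz, appears at 5 kHz.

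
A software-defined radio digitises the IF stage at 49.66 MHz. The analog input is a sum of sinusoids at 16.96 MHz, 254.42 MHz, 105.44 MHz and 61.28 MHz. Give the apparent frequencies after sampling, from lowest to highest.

fs/2 = 24.83 MHz.
16.96 MHz ≤ fs/2 = 24.83 MHz, passes unchanged.
254.42 MHz mod fs = 6.12 MHz.
6.12 MHz ≤ fs/2 = 24.83 MHz, appears at 6.12 MHz.
105.44 MHz mod fs = 6.12 MHz.
6.12 MHz ≤ fs/2 = 24.83 MHz, appears at 6.12 MHz.
61.28 MHz mod fs = 11.62 MHz.
11.62 MHz ≤ fs/2 = 24.83 MHz, appears at 11.62 MHz.
Distinct values: {6.12 MHz, 11.62 MHz, 16.96 MHz}.

6.12 MHz, 11.62 MHz, 16.96 MHz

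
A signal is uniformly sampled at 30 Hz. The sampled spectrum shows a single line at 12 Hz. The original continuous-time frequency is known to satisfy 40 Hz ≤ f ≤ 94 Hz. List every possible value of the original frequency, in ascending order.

42 Hz, 48 Hz, 72 Hz, 78 Hz

Frequencies that alias to 12 Hz are k·fs ± 12 Hz for integer k ≥ 0.
k=0: 12 Hz.
k=1: 18 Hz, 42 Hz.
k=2: 48 Hz, 72 Hz.
k=3: 78 Hz, 102 Hz.
k=4: 108 Hz, 132 Hz.
Within [40 Hz, 94 Hz]: 42 Hz, 48 Hz, 72 Hz, 78 Hz.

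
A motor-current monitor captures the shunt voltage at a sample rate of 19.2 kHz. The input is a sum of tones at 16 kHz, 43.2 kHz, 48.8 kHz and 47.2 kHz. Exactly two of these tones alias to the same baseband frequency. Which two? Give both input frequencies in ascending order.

47.2 kHz, 48.8 kHz

fs/2 = 9.6 kHz.
16 kHz > fs/2 = 9.6 kHz, folds to fs − 16 kHz = 3.2 kHz.
43.2 kHz mod fs = 4.8 kHz.
4.8 kHz ≤ fs/2 = 9.6 kHz, appears at 4.8 kHz.
48.8 kHz mod fs = 10.4 kHz.
10.4 kHz > fs/2 = 9.6 kHz, folds to fs − 10.4 kHz = 8.8 kHz.
47.2 kHz mod fs = 8.8 kHz.
8.8 kHz ≤ fs/2 = 9.6 kHz, appears at 8.8 kHz.
47.2 kHz and 48.8 kHz both map to 8.8 kHz.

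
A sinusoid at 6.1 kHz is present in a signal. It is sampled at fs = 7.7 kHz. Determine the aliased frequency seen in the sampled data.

1.6 kHz

6.1 kHz > fs/2 = 3.85 kHz, folds to fs − 6.1 kHz = 1.6 kHz.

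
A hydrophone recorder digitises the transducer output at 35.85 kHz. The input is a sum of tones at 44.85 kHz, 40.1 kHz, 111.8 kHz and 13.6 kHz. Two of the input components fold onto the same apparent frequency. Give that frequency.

4.25 kHz

fs/2 = 17.925 kHz.
44.85 kHz mod fs = 9 kHz.
9 kHz ≤ fs/2 = 17.925 kHz, appears at 9 kHz.
40.1 kHz mod fs = 4.25 kHz.
4.25 kHz ≤ fs/2 = 17.925 kHz, appears at 4.25 kHz.
111.8 kHz mod fs = 4.25 kHz.
4.25 kHz ≤ fs/2 = 17.925 kHz, appears at 4.25 kHz.
13.6 kHz ≤ fs/2 = 17.925 kHz, passes unchanged.
40.1 kHz and 111.8 kHz both map to 4.25 kHz.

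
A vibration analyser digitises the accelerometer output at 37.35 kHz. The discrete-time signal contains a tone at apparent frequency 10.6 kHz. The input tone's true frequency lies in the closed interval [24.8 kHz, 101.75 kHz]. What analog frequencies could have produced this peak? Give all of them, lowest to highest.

26.75 kHz, 47.95 kHz, 64.1 kHz, 85.3 kHz, 101.45 kHz

Frequencies that alias to 10.6 kHz are k·fs ± 10.6 kHz for integer k ≥ 0.
k=0: 10.6 kHz.
k=1: 26.75 kHz, 47.95 kHz.
k=2: 64.1 kHz, 85.3 kHz.
k=3: 101.45 kHz, 122.65 kHz.
k=4: 138.8 kHz, 160 kHz.
Within [24.8 kHz, 101.75 kHz]: 26.75 kHz, 47.95 kHz, 64.1 kHz, 85.3 kHz, 101.45 kHz.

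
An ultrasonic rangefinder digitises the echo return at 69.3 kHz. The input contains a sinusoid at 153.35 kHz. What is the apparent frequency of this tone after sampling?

153.35 kHz mod fs = 14.75 kHz.
14.75 kHz ≤ fs/2 = 34.65 kHz, appears at 14.75 kHz.

14.75 kHz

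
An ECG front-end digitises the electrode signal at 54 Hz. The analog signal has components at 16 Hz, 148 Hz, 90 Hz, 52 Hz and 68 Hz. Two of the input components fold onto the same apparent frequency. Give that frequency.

14 Hz

fs/2 = 27 Hz.
16 Hz ≤ fs/2 = 27 Hz, passes unchanged.
148 Hz mod fs = 40 Hz.
40 Hz > fs/2 = 27 Hz, folds to fs − 40 Hz = 14 Hz.
90 Hz mod fs = 36 Hz.
36 Hz > fs/2 = 27 Hz, folds to fs − 36 Hz = 18 Hz.
52 Hz > fs/2 = 27 Hz, folds to fs − 52 Hz = 2 Hz.
68 Hz mod fs = 14 Hz.
14 Hz ≤ fs/2 = 27 Hz, appears at 14 Hz.
68 Hz and 148 Hz both map to 14 Hz.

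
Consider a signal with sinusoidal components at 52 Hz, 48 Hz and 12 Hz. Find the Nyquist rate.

104 Hz

Highest-frequency component: 52 Hz.
Nyquist rate = 2 × 52 Hz = 104 Hz.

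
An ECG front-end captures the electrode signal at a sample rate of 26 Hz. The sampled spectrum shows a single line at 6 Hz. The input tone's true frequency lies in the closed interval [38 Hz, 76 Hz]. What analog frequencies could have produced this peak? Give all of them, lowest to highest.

46 Hz, 58 Hz, 72 Hz

Frequencies that alias to 6 Hz are k·fs ± 6 Hz for integer k ≥ 0.
k=0: 6 Hz.
k=1: 20 Hz, 32 Hz.
k=2: 46 Hz, 58 Hz.
k=3: 72 Hz, 84 Hz.
k=4: 98 Hz, 110 Hz.
Within [38 Hz, 76 Hz]: 46 Hz, 58 Hz, 72 Hz.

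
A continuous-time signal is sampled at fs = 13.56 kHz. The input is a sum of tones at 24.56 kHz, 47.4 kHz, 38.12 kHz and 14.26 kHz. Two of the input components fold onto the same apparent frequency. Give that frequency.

fs/2 = 6.78 kHz.
24.56 kHz mod fs = 11 kHz.
11 kHz > fs/2 = 6.78 kHz, folds to fs − 11 kHz = 2.56 kHz.
47.4 kHz mod fs = 6.72 kHz.
6.72 kHz ≤ fs/2 = 6.78 kHz, appears at 6.72 kHz.
38.12 kHz mod fs = 11 kHz.
11 kHz > fs/2 = 6.78 kHz, folds to fs − 11 kHz = 2.56 kHz.
14.26 kHz mod fs = 0.7 kHz.
0.7 kHz ≤ fs/2 = 6.78 kHz, appears at 0.7 kHz.
24.56 kHz and 38.12 kHz both map to 2.56 kHz.

2.56 kHz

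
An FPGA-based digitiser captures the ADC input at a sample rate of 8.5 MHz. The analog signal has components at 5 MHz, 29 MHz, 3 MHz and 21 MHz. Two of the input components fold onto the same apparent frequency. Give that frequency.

fs/2 = 4.25 MHz.
5 MHz > fs/2 = 4.25 MHz, folds to fs − 5 MHz = 3.5 MHz.
29 MHz mod fs = 3.5 MHz.
3.5 MHz ≤ fs/2 = 4.25 MHz, appears at 3.5 MHz.
3 MHz ≤ fs/2 = 4.25 MHz, passes unchanged.
21 MHz mod fs = 4 MHz.
4 MHz ≤ fs/2 = 4.25 MHz, appears at 4 MHz.
5 MHz and 29 MHz both map to 3.5 MHz.

3.5 MHz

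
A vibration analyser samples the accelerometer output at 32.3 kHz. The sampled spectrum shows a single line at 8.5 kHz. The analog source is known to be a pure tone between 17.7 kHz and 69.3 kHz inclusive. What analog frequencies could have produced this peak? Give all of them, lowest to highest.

Frequencies that alias to 8.5 kHz are k·fs ± 8.5 kHz for integer k ≥ 0.
k=0: 8.5 kHz.
k=1: 23.8 kHz, 40.8 kHz.
k=2: 56.1 kHz, 73.1 kHz.
k=3: 88.4 kHz, 105.4 kHz.
Within [17.7 kHz, 69.3 kHz]: 23.8 kHz, 40.8 kHz, 56.1 kHz.

23.8 kHz, 40.8 kHz, 56.1 kHz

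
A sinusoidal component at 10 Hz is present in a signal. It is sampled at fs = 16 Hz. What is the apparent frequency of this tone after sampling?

10 Hz > fs/2 = 8 Hz, folds to fs − 10 Hz = 6 Hz.

6 Hz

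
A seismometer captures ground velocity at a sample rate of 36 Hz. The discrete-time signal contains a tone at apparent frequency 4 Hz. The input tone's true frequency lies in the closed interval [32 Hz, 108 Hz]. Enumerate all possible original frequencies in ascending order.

32 Hz, 40 Hz, 68 Hz, 76 Hz, 104 Hz

Frequencies that alias to 4 Hz are k·fs ± 4 Hz for integer k ≥ 0.
k=0: 4 Hz.
k=1: 32 Hz, 40 Hz.
k=2: 68 Hz, 76 Hz.
k=3: 104 Hz, 112 Hz.
k=4: 140 Hz, 148 Hz.
Within [32 Hz, 108 Hz]: 32 Hz, 40 Hz, 68 Hz, 76 Hz, 104 Hz.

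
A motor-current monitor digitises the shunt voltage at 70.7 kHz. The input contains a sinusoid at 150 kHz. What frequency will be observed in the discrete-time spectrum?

150 kHz mod fs = 8.6 kHz.
8.6 kHz ≤ fs/2 = 35.35 kHz, appears at 8.6 kHz.

8.6 kHz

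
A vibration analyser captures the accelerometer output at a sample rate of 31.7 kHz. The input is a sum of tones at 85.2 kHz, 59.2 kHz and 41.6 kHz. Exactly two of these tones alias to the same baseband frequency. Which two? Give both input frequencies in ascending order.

fs/2 = 15.85 kHz.
85.2 kHz mod fs = 21.8 kHz.
21.8 kHz > fs/2 = 15.85 kHz, folds to fs − 21.8 kHz = 9.9 kHz.
59.2 kHz mod fs = 27.5 kHz.
27.5 kHz > fs/2 = 15.85 kHz, folds to fs − 27.5 kHz = 4.2 kHz.
41.6 kHz mod fs = 9.9 kHz.
9.9 kHz ≤ fs/2 = 15.85 kHz, appears at 9.9 kHz.
41.6 kHz and 85.2 kHz both map to 9.9 kHz.

41.6 kHz, 85.2 kHz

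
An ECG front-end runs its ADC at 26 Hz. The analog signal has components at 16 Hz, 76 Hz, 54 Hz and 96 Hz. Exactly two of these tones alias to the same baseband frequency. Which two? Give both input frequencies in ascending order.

fs/2 = 13 Hz.
16 Hz > fs/2 = 13 Hz, folds to fs − 16 Hz = 10 Hz.
76 Hz mod fs = 24 Hz.
24 Hz > fs/2 = 13 Hz, folds to fs − 24 Hz = 2 Hz.
54 Hz mod fs = 2 Hz.
2 Hz ≤ fs/2 = 13 Hz, appears at 2 Hz.
96 Hz mod fs = 18 Hz.
18 Hz > fs/2 = 13 Hz, folds to fs − 18 Hz = 8 Hz.
54 Hz and 76 Hz both map to 2 Hz.

54 Hz, 76 Hz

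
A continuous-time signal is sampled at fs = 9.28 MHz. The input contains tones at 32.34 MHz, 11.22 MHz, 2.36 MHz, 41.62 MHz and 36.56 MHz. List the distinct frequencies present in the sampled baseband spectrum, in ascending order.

0.56 MHz, 1.94 MHz, 2.36 MHz, 4.5 MHz

fs/2 = 4.64 MHz.
32.34 MHz mod fs = 4.5 MHz.
4.5 MHz ≤ fs/2 = 4.64 MHz, appears at 4.5 MHz.
11.22 MHz mod fs = 1.94 MHz.
1.94 MHz ≤ fs/2 = 4.64 MHz, appears at 1.94 MHz.
2.36 MHz ≤ fs/2 = 4.64 MHz, passes unchanged.
41.62 MHz mod fs = 4.5 MHz.
4.5 MHz ≤ fs/2 = 4.64 MHz, appears at 4.5 MHz.
36.56 MHz mod fs = 8.72 MHz.
8.72 MHz > fs/2 = 4.64 MHz, folds to fs − 8.72 MHz = 0.56 MHz.
Distinct values: {0.56 MHz, 1.94 MHz, 2.36 MHz, 4.5 MHz}.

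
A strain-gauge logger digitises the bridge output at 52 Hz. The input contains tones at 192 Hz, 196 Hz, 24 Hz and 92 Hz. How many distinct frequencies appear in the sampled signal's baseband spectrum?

fs/2 = 26 Hz.
192 Hz mod fs = 36 Hz.
36 Hz > fs/2 = 26 Hz, folds to fs − 36 Hz = 16 Hz.
196 Hz mod fs = 40 Hz.
40 Hz > fs/2 = 26 Hz, folds to fs − 40 Hz = 12 Hz.
24 Hz ≤ fs/2 = 26 Hz, passes unchanged.
92 Hz mod fs = 40 Hz.
40 Hz > fs/2 = 26 Hz, folds to fs − 40 Hz = 12 Hz.
Distinct values: {12 Hz, 16 Hz, 24 Hz} → 3.

3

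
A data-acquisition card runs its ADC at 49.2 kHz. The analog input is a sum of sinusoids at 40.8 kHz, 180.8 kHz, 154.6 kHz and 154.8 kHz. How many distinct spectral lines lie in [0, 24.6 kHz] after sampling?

fs/2 = 24.6 kHz.
40.8 kHz > fs/2 = 24.6 kHz, folds to fs − 40.8 kHz = 8.4 kHz.
180.8 kHz mod fs = 33.2 kHz.
33.2 kHz > fs/2 = 24.6 kHz, folds to fs − 33.2 kHz = 16 kHz.
154.6 kHz mod fs = 7 kHz.
7 kHz ≤ fs/2 = 24.6 kHz, appears at 7 kHz.
154.8 kHz mod fs = 7.2 kHz.
7.2 kHz ≤ fs/2 = 24.6 kHz, appears at 7.2 kHz.
Distinct values: {7 kHz, 7.2 kHz, 8.4 kHz, 16 kHz} → 4.

4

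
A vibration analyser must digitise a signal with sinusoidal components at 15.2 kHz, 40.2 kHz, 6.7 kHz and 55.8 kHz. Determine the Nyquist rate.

Highest-frequency component: 55.8 kHz.
Nyquist rate = 2 × 55.8 kHz = 111.6 kHz.

111.6 kHz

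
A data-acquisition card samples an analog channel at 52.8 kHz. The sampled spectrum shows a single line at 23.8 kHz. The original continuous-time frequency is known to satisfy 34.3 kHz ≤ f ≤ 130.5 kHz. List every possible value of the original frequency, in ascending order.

76.6 kHz, 81.8 kHz, 129.4 kHz

Frequencies that alias to 23.8 kHz are k·fs ± 23.8 kHz for integer k ≥ 0.
k=0: 23.8 kHz.
k=1: 29 kHz, 76.6 kHz.
k=2: 81.8 kHz, 129.4 kHz.
k=3: 134.6 kHz, 182.2 kHz.
Within [34.3 kHz, 130.5 kHz]: 76.6 kHz, 81.8 kHz, 129.4 kHz.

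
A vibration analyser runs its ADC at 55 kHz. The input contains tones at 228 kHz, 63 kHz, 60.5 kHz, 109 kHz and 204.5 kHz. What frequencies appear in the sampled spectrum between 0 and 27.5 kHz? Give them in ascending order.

fs/2 = 27.5 kHz.
228 kHz mod fs = 8 kHz.
8 kHz ≤ fs/2 = 27.5 kHz, appears at 8 kHz.
63 kHz mod fs = 8 kHz.
8 kHz ≤ fs/2 = 27.5 kHz, appears at 8 kHz.
60.5 kHz mod fs = 5.5 kHz.
5.5 kHz ≤ fs/2 = 27.5 kHz, appears at 5.5 kHz.
109 kHz mod fs = 54 kHz.
54 kHz > fs/2 = 27.5 kHz, folds to fs − 54 kHz = 1 kHz.
204.5 kHz mod fs = 39.5 kHz.
39.5 kHz > fs/2 = 27.5 kHz, folds to fs − 39.5 kHz = 15.5 kHz.
Distinct values: {1 kHz, 5.5 kHz, 8 kHz, 15.5 kHz}.

1 kHz, 5.5 kHz, 8 kHz, 15.5 kHz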